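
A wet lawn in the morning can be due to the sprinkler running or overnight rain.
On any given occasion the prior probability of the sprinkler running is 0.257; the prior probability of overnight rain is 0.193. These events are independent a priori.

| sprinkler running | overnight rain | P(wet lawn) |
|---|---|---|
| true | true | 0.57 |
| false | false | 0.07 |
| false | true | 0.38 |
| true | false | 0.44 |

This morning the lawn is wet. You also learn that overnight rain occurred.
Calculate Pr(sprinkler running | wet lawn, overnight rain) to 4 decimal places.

Pr(sprinkler running | wet lawn, overnight rain) ≈ 0.3416

Sum P(wet lawn|·) weighted by the priors over both values of sprinkler running:
  P(wet lawn | overnight rain) = 0.38×0.743 + 0.57×0.257
        = 0.282340 + 0.146490 = 0.428830
The terms with sprinkler running present sum to 0.146490, so
  P(sprinkler running | wet lawn, overnight rain) = 0.146490 / 0.428830 ≈ 0.3416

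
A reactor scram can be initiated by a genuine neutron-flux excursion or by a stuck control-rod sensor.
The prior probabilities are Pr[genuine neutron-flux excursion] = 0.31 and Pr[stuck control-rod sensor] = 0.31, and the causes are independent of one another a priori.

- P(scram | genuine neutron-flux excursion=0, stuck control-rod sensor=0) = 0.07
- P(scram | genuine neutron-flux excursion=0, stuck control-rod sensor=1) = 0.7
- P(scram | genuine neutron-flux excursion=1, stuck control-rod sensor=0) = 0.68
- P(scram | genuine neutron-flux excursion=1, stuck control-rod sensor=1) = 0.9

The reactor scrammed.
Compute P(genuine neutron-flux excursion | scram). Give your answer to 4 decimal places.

P(scram) = 0.07·0.69·0.69 + 0.7·0.69·0.31 + 0.68·0.31·0.69 + 0.9·0.31·0.31 = 0.033327 + 0.149730 + 0.145452 + 0.086490 = 0.414999
The genuine neutron-flux excursion-present share is 0.145452 + 0.086490 = 0.231942.
So P(genuine neutron-flux excursion | scram) = 0.231942/0.414999 ≈ 0.5589.

P(genuine neutron-flux excursion | scram) ≈ 0.5589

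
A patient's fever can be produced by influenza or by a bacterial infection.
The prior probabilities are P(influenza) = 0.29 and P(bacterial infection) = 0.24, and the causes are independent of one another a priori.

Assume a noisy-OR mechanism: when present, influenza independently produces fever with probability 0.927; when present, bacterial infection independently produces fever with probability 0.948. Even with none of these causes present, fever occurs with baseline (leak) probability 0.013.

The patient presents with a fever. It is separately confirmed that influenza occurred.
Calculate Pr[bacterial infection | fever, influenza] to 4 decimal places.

Pr[bacterial infection | fever, influenza] ≈ 0.2532

Under noisy-OR, P(fever | causes) = 1 − (1−0.013)·∏(1−qᵢ) over the active causes.
P(fever | influenza) = 0.927949×0.76 + 0.996253×0.24 = 0.705241 + 0.239101 = 0.944342
Of this, 0.239101 comes from 0.996253×0.24 (the bacterial infection=true cases).
Hence the posterior is 0.239101/0.944342 ≈ 0.2532.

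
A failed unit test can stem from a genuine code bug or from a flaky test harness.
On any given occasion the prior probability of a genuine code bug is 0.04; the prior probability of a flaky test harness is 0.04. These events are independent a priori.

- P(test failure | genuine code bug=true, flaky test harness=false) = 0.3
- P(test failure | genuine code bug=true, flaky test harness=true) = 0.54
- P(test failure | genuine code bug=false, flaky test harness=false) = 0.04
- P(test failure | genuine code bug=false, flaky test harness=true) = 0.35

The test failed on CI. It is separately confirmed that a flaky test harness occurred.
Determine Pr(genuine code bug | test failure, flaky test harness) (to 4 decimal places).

Pr(genuine code bug | test failure, flaky test harness) ≈ 0.0604

P(test failure | flaky test harness) = 0.35×0.96 + 0.54×0.04 = 0.336000 + 0.021600 = 0.357600
Of this, 0.021600 comes from 0.54×0.04 (the genuine code bug=true cases).
P(genuine code bug | test failure, flaky test harness) = 0.021600 / 0.357600 ≈ 0.0604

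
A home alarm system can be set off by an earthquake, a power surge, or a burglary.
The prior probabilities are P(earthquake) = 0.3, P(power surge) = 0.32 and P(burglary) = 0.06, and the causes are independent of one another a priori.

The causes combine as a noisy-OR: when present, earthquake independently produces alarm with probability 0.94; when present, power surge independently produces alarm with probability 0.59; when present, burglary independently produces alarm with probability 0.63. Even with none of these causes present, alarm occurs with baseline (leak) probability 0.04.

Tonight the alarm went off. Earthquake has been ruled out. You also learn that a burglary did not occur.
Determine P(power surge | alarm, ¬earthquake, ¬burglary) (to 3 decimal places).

P(power surge | alarm, ¬earthquake, ¬burglary) ≈ 0.877

Under noisy-OR, P(alarm | causes) = 1 − (1−0.04)·∏(1−qᵢ) over the active causes.
Sum P(alarm|·) weighted by the priors over both values of power surge:
  P(alarm | ¬earthquake, ¬burglary) = 0.04·0.68 + 0.6064·0.32
        = 0.027200 + 0.194048 = 0.221248
Configurations with power surge contribute 0.194048, so
  P(power surge | alarm, ¬earthquake, ¬burglary) = 0.194048 / 0.221248 ≈ 0.877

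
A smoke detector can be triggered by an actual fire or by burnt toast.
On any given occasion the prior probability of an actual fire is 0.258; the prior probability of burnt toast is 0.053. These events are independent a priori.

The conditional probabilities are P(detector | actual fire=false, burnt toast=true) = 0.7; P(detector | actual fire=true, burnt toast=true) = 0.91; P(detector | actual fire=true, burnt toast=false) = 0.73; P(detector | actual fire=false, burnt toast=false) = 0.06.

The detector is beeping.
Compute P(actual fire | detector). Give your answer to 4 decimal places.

Enumerate the 4 (actual fire, burnt toast) configurations and weight by the priors:
  P(detector) = 0.06·0.742·0.947 + 0.7·0.742·0.053 + 0.73·0.258·0.947 + 0.91·0.258·0.053
        = 0.042160 + 0.027528 + 0.178358 + 0.012443 = 0.260489
Configurations with actual fire contribute 0.190801, so
  P(actual fire | detector) = 0.190801 / 0.260489 ≈ 0.7325

P(actual fire | detector) ≈ 0.7325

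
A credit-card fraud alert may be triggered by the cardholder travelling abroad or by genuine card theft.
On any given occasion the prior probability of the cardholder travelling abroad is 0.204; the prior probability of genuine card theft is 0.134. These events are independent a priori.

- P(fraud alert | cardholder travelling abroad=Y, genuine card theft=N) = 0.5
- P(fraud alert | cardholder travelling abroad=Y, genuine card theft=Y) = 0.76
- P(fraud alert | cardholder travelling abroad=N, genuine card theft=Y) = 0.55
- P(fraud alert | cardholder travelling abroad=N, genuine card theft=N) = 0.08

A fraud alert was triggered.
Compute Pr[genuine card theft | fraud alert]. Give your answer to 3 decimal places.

Pr[genuine card theft | fraud alert] ≈ 0.356

Weight on genuine card theft=true, given the evidence: 0.058665 + 0.020775 = 0.079440
The normalizing constant is 0.08·0.796·0.866 + 0.55·0.796·0.134 + 0.5·0.204·0.866 + 0.76·0.204·0.134 = 0.222919
P(genuine card theft | fraud alert) = 0.079440/0.222919 ≈ 0.356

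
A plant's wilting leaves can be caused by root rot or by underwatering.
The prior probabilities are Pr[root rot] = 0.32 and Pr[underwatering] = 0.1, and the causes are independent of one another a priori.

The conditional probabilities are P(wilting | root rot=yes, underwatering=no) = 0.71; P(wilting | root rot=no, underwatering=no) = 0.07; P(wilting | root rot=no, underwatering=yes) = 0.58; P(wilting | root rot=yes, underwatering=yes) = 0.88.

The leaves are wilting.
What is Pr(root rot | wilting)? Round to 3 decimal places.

P(wilting) = 0.07*0.68*0.9 + 0.58*0.68*0.1 + 0.71*0.32*0.9 + 0.88*0.32*0.1 = 0.042840 + 0.039440 + 0.204480 + 0.028160 = 0.314920
Of this, 0.232640 comes from 0.204480 + 0.028160 (the root rot=true cases).
So P(root rot | wilting) = 0.232640/0.314920 ≈ 0.739.

Pr(root rot | wilting) ≈ 0.739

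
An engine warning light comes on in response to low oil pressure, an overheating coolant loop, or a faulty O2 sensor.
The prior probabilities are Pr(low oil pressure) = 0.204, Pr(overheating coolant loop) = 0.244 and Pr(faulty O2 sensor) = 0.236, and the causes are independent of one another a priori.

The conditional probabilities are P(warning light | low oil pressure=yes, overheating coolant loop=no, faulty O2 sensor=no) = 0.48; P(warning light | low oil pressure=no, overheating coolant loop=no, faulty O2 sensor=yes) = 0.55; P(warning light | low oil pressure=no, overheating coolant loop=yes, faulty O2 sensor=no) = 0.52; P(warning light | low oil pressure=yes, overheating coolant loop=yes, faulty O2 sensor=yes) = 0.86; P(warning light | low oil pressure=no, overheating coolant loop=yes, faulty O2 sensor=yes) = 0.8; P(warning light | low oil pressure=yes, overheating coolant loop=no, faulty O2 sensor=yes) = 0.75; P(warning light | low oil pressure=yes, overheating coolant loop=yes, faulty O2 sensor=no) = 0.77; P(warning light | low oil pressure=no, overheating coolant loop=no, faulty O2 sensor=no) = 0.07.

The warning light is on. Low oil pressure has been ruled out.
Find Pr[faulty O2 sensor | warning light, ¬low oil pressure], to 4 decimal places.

Pr[faulty O2 sensor | warning light, ¬low oil pressure] ≈ 0.5121

Enumerate the 4 (overheating coolant loop, faulty O2 sensor) configurations and weight by the priors:
  P(warning light | ¬low oil pressure) = 0.07·0.756·0.764 + 0.55·0.756·0.236 + 0.52·0.244·0.764 + 0.8·0.244·0.236
        = 0.040431 + 0.098129 + 0.096936 + 0.046067 = 0.281563
The terms with faulty O2 sensor present sum to 0.144196, so
  P(faulty O2 sensor | warning light, ¬low oil pressure) = 0.144196 / 0.281563 ≈ 0.5121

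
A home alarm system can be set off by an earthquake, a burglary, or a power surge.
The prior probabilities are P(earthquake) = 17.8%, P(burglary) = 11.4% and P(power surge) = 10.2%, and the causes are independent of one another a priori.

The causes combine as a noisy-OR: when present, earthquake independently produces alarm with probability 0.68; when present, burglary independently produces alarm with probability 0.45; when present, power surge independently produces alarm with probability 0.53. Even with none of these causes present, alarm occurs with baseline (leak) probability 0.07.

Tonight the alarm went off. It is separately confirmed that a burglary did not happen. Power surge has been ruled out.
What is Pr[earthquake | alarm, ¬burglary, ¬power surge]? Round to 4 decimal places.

Under noisy-OR, P(alarm | causes) = 1 − (1−0.07)·∏(1−qᵢ) over the active causes.
Enumerate both values of earthquake and weight by the priors:
  P(alarm | ¬burglary, ¬power surge) = 0.07×0.822 + 0.7024×0.178
        = 0.057540 + 0.125027 = 0.182567
The terms with earthquake present sum to 0.125027, so
  P(earthquake | alarm, ¬burglary, ¬power surge) = 0.125027 / 0.182567 ≈ 0.6848

Pr[earthquake | alarm, ¬burglary, ¬power surge] ≈ 0.6848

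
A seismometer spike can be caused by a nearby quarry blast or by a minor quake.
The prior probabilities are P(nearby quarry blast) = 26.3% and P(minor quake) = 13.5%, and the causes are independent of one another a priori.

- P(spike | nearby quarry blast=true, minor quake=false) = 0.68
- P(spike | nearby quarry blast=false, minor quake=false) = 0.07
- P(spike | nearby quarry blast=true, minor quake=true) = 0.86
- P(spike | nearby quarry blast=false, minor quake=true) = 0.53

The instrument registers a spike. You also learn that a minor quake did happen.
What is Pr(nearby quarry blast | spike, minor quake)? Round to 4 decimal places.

Pr(nearby quarry blast | spike, minor quake) ≈ 0.3667

Numerator (weight on configurations with nearby quarry blast): 0.86*0.263 = 0.226180
Denominator P(spike | minor quake): 0.53*0.737 + 0.86*0.263 = 0.616790
P(nearby quarry blast | spike, minor quake) = 0.226180/0.616790 ≈ 0.3667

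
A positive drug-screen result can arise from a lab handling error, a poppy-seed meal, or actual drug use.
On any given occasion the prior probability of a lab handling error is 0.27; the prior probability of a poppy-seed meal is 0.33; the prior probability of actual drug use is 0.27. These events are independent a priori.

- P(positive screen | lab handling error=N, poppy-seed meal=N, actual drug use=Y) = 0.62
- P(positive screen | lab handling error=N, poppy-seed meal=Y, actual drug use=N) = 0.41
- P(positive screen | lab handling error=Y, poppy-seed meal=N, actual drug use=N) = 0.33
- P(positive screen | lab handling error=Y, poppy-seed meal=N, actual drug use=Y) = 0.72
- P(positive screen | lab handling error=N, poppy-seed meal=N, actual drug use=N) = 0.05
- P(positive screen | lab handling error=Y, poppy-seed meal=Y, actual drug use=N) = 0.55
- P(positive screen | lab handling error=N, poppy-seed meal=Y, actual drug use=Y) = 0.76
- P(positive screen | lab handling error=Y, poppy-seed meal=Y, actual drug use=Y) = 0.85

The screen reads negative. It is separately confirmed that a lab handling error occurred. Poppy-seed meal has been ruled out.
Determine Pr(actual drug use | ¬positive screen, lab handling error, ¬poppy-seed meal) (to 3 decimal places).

Enumerate both values of actual drug use and weight by the priors:
  P(¬positive screen | lab handling error, ¬poppy-seed meal) = 0.67*0.73 + 0.28*0.27
        = 0.489100 + 0.075600 = 0.564700
Keeping only the actual drug use-present terms gives 0.075600, so
  P(actual drug use | ¬positive screen, lab handling error, ¬poppy-seed meal) = 0.075600 / 0.564700 ≈ 0.134

Pr(actual drug use | ¬positive screen, lab handling error, ¬poppy-seed meal) ≈ 0.134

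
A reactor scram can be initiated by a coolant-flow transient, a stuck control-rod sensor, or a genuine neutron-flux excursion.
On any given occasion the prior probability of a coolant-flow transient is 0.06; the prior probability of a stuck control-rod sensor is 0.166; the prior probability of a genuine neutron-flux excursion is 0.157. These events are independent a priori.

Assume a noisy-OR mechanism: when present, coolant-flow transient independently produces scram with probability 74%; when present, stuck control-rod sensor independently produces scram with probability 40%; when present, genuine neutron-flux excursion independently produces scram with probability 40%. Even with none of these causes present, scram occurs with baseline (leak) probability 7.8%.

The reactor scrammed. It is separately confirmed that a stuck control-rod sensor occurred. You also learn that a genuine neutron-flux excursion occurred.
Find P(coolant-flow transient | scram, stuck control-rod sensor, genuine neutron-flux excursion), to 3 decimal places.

P(coolant-flow transient | scram, stuck control-rod sensor, genuine neutron-flux excursion) ≈ 0.080

Under noisy-OR, P(scram | causes) = 1 − (1−0.078)·∏(1−qᵢ) over the active causes.
P(scram | stuck control-rod sensor, genuine neutron-flux excursion) = 0.66808·0.94 + 0.913701·0.06 = 0.627995 + 0.054822 = 0.682817
The coolant-flow transient-present share is 0.913701·0.06 = 0.054822.
Hence the posterior is 0.054822/0.682817 ≈ 0.080.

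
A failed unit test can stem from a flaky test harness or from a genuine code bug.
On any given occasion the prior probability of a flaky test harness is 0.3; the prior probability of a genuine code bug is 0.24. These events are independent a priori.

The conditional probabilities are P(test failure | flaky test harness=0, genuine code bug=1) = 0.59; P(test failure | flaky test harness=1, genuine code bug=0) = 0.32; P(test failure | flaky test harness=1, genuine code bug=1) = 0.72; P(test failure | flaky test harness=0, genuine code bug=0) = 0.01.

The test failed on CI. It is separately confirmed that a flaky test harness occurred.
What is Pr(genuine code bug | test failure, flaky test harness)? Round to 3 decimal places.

Pr(genuine code bug | test failure, flaky test harness) ≈ 0.415

Numerator (weight on configurations with genuine code bug): 0.72×0.24 = 0.172800
The normalizing constant is 0.32×0.76 + 0.72×0.24 = 0.416000
Posterior = 0.172800 / 0.416000 ≈ 0.415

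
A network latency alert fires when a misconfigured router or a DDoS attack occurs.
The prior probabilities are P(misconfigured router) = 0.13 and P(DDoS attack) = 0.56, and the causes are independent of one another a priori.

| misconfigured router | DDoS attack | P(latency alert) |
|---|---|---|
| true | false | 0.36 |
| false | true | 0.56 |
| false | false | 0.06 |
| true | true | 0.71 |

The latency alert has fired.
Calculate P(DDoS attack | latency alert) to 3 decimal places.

P(latency alert) = 0.06*0.87*0.44 + 0.56*0.87*0.56 + 0.36*0.13*0.44 + 0.71*0.13*0.56 = 0.022968 + 0.272832 + 0.020592 + 0.051688 = 0.368080
Restricting to configurations with DDoS attack present: 0.272832 + 0.051688 = 0.324520.
Hence the posterior is 0.324520/0.368080 ≈ 0.882.

P(DDoS attack | latency alert) ≈ 0.882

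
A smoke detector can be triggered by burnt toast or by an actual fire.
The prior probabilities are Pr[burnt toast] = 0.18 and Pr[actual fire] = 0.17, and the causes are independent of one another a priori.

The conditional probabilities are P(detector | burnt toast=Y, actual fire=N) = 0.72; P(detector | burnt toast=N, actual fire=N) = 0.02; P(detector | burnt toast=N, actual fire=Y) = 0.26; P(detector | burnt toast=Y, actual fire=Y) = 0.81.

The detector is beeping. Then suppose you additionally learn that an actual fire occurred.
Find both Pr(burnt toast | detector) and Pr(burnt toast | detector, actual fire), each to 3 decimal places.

P(detector) = 0.02·0.82·0.83 + 0.26·0.82·0.17 + 0.72·0.18·0.83 + 0.81·0.18·0.17 = 0.013612 + 0.036244 + 0.107568 + 0.024786 = 0.182210
Of this, 0.132354 comes from 0.107568 + 0.024786 (the burnt toast=true cases).
So P(burnt toast | detector) = 0.132354/0.182210 ≈ 0.726.

With the extra evidence:
Weight on burnt toast=true, given the evidence: 0.81·0.18 = 0.145800
Normalizer over all consistent configurations: 0.26·0.82 + 0.81·0.18 = 0.359000
P(burnt toast | detector, actual fire) = 0.145800/0.359000 ≈ 0.406
— actual fire explains away the evidence for burnt toast.

Pr(burnt toast | detector) ≈ 0.726; Pr(burnt toast | detector, actual fire) ≈ 0.406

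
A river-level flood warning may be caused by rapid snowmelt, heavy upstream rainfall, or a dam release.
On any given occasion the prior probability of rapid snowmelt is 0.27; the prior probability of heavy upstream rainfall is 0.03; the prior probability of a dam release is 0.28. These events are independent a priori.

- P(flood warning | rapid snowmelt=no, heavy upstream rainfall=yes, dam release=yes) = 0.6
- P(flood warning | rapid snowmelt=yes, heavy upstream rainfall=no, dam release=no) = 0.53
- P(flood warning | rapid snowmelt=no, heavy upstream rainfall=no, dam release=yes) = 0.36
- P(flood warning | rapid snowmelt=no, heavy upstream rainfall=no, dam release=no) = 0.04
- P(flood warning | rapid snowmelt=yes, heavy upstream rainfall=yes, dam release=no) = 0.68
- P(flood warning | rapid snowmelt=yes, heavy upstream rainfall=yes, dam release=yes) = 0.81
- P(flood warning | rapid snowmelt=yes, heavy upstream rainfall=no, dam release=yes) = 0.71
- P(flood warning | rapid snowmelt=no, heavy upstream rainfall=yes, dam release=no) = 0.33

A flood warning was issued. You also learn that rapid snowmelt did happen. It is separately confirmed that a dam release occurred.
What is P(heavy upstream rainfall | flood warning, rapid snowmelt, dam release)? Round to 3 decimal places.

P(heavy upstream rainfall | flood warning, rapid snowmelt, dam release) ≈ 0.034

For the numerator, keep only heavy upstream rainfall=true terms: 0.81×0.03 = 0.024300
Normalizer over all consistent configurations: 0.71×0.97 + 0.81×0.03 = 0.713000
Posterior = 0.024300 / 0.713000 ≈ 0.034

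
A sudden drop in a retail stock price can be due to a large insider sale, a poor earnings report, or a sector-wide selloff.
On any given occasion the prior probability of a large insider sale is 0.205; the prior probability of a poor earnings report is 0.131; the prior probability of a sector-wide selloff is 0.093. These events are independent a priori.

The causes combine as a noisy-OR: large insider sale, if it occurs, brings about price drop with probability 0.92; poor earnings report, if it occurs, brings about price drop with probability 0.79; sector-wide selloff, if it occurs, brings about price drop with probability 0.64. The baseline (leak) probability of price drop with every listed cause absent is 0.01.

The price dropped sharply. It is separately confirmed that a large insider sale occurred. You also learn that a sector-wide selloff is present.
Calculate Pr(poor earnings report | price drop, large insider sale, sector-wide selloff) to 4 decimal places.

Pr(poor earnings report | price drop, large insider sale, sector-wide selloff) ≈ 0.1336

Under noisy-OR, P(price drop | causes) = 1 − (1−0.01)·∏(1−qᵢ) over the active causes.
For the numerator, keep only poor earnings report=true terms: 0.994012·0.131 = 0.130216
Normalizer over all consistent configurations: 0.971488·0.869 + 0.994012·0.131 = 0.974439
P(poor earnings report | price drop, large insider sale, sector-wide selloff) = 0.130216/0.974439 ≈ 0.1336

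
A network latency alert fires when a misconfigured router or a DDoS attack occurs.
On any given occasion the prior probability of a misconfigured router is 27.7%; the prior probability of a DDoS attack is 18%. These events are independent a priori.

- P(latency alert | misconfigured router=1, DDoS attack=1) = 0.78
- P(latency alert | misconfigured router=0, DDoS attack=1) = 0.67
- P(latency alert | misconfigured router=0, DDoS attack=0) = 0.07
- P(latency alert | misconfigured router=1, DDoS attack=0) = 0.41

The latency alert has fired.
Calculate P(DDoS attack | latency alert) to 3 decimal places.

P(DDoS attack | latency alert) ≈ 0.484

For the numerator, keep only DDoS attack=true terms: 0.087194 + 0.038891 = 0.126085
Denominator P(latency alert): 0.07×0.723×0.82 + 0.67×0.723×0.18 + 0.41×0.277×0.82 + 0.78×0.277×0.18 = 0.260712
Posterior = 0.126085 / 0.260712 ≈ 0.484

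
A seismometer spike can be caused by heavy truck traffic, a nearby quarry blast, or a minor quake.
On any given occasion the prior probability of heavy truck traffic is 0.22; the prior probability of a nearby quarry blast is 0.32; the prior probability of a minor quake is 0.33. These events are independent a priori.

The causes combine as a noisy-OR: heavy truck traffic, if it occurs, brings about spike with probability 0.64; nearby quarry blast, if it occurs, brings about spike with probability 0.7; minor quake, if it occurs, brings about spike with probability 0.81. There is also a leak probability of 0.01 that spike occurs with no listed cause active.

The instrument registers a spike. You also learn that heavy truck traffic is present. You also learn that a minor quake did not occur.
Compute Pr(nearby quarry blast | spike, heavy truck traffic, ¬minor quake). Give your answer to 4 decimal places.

Under noisy-OR, P(spike | causes) = 1 − (1−0.01)·∏(1−qᵢ) over the active causes.
P(spike | heavy truck traffic, ¬minor quake) = 0.6436×0.68 + 0.89308×0.32 = 0.437648 + 0.285786 = 0.723434
The nearby quarry blast-present share is 0.89308×0.32 = 0.285786.
Hence the posterior is 0.285786/0.723434 ≈ 0.3950.

Pr(nearby quarry blast | spike, heavy truck traffic, ¬minor quake) ≈ 0.3950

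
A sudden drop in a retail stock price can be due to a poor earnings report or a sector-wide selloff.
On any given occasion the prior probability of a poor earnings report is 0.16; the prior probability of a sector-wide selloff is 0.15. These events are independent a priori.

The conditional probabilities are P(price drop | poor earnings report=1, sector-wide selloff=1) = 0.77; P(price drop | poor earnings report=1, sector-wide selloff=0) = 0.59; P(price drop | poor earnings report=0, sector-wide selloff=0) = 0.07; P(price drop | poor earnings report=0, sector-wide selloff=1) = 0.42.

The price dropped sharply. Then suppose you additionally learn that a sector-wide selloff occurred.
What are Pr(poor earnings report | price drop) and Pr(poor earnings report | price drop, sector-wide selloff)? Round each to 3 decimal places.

Pr(poor earnings report | price drop) ≈ 0.490; Pr(poor earnings report | price drop, sector-wide selloff) ≈ 0.259

Weight on poor earnings report=true, given the evidence: 0.080240 + 0.018480 = 0.098720
Normalizer over all consistent configurations: 0.07*0.84*0.85 + 0.42*0.84*0.15 + 0.59*0.16*0.85 + 0.77*0.16*0.15 = 0.201620
P(poor earnings report | price drop) = 0.098720/0.201620 ≈ 0.490

Now also conditioning on sector-wide selloff=true:
Numerator (weight on configurations with poor earnings report): 0.77·0.16 = 0.123200
Normalizer over all consistent configurations: 0.42·0.84 + 0.77·0.16 = 0.476000
Posterior = 0.123200 / 0.476000 ≈ 0.259
The drop from 0.490 to 0.259 is the explaining-away (discounting) effect.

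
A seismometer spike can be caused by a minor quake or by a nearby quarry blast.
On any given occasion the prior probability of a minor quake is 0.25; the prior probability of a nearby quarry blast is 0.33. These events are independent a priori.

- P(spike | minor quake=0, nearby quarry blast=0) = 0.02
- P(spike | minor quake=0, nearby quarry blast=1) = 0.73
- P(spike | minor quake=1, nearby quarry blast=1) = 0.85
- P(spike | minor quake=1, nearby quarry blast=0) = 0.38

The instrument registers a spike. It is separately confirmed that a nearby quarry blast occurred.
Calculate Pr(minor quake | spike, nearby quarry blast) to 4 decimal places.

P(spike | nearby quarry blast) = 0.73·0.75 + 0.85·0.25 = 0.547500 + 0.212500 = 0.760000
The minor quake-present share is 0.85·0.25 = 0.212500.
So P(minor quake | spike, nearby quarry blast) = 0.212500/0.760000 ≈ 0.2796.

Pr(minor quake | spike, nearby quarry blast) ≈ 0.2796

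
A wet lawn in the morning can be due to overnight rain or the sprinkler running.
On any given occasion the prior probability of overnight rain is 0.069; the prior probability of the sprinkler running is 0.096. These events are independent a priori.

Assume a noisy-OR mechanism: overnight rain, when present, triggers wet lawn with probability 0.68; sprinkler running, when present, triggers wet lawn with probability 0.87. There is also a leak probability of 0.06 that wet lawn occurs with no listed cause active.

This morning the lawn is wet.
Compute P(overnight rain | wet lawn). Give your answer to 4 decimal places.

P(overnight rain | wet lawn) ≈ 0.2793

Under noisy-OR, P(wet lawn | causes) = 1 − (1−0.06)·∏(1−qᵢ) over the active causes.
Enumerate the 4 (overnight rain, sprinkler running) configurations and weight by the priors:
  P(wet lawn) = 0.06×0.931×0.904 + 0.8778×0.931×0.096 + 0.6992×0.069×0.904 + 0.960896×0.069×0.096
        = 0.050497 + 0.078454 + 0.043613 + 0.006365 = 0.178929
Keeping only the overnight rain-present terms gives 0.049978, so
  P(overnight rain | wet lawn) = 0.049978 / 0.178929 ≈ 0.2793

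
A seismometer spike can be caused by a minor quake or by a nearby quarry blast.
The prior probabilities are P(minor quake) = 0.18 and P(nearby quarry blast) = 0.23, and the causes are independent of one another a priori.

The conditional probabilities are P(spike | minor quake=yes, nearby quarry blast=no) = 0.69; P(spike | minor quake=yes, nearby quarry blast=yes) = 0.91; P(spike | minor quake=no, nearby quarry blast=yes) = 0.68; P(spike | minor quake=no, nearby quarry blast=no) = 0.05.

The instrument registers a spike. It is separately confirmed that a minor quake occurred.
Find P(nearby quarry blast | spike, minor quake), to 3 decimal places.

P(nearby quarry blast | spike, minor quake) ≈ 0.283

Sum P(spike|·) weighted by the priors over both values of nearby quarry blast:
  P(spike | minor quake) = 0.69·0.77 + 0.91·0.23
        = 0.531300 + 0.209300 = 0.740600
Configurations with nearby quarry blast contribute 0.209300, so
  P(nearby quarry blast | spike, minor quake) = 0.209300 / 0.740600 ≈ 0.283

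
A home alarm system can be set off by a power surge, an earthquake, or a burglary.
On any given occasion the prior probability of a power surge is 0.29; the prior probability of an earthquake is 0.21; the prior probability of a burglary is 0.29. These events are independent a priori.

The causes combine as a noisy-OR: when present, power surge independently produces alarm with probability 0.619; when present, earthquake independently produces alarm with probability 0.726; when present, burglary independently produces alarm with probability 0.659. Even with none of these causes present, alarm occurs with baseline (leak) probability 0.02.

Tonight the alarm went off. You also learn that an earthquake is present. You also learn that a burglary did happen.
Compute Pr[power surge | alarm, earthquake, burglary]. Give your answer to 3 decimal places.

Under noisy-OR, P(alarm | causes) = 1 − (1−0.02)·∏(1−qᵢ) over the active causes.
P(alarm | earthquake, burglary) = 0.908435*0.71 + 0.965114*0.29 = 0.644989 + 0.279883 = 0.924872
Restricting to configurations with power surge present: 0.965114*0.29 = 0.279883.
So P(power surge | alarm, earthquake, burglary) = 0.279883/0.924872 ≈ 0.303.

Pr[power surge | alarm, earthquake, burglary] ≈ 0.303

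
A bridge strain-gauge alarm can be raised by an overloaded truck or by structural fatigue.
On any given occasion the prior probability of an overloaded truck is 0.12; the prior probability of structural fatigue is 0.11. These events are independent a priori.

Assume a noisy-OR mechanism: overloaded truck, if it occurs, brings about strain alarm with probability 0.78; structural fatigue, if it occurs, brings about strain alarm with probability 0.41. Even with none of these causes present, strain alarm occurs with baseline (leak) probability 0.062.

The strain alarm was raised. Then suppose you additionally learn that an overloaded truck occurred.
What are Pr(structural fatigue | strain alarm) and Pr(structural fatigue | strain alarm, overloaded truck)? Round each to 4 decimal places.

Pr(structural fatigue | strain alarm) ≈ 0.2914; Pr(structural fatigue | strain alarm, overloaded truck) ≈ 0.1203

Under noisy-OR, P(strain alarm | causes) = 1 − (1−0.062)·∏(1−qᵢ) over the active causes.
Numerator (weight on configurations with structural fatigue): 0.043229 + 0.011593 = 0.054822
Denominator P(strain alarm): 0.062×0.88×0.89 + 0.44658×0.88×0.11 + 0.79364×0.12×0.89 + 0.878248×0.12×0.11 = 0.188141
P(structural fatigue | strain alarm) = 0.054822/0.188141 ≈ 0.2914

Now condition on the additional information:
P(strain alarm | overloaded truck) = 0.79364·0.89 + 0.878248·0.11 = 0.706340 + 0.096607 = 0.802947
The structural fatigue-present share is 0.878248·0.11 = 0.096607.
P(structural fatigue | strain alarm, overloaded truck) = 0.096607 / 0.802947 ≈ 0.1203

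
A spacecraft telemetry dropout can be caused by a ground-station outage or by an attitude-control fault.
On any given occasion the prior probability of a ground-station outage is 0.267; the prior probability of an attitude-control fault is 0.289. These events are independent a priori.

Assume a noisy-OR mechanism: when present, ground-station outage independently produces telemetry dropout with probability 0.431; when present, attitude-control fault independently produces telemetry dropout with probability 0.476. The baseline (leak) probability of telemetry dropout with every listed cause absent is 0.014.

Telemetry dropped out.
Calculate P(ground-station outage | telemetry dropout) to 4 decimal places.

P(ground-station outage | telemetry dropout) ≈ 0.5568

Under noisy-OR, P(telemetry dropout | causes) = 1 − (1−0.014)·∏(1−qᵢ) over the active causes.
Sum P(telemetry dropout|·) weighted by the priors over the 4 (ground-station outage, attitude-control fault) configurations:
  P(telemetry dropout) = 0.014×0.733×0.711 + 0.483336×0.733×0.289 + 0.438966×0.267×0.711 + 0.706018×0.267×0.289
        = 0.007296 + 0.102388 + 0.083332 + 0.054478 = 0.247494
The terms with ground-station outage present sum to 0.137810, so
  P(ground-station outage | telemetry dropout) = 0.137810 / 0.247494 ≈ 0.5568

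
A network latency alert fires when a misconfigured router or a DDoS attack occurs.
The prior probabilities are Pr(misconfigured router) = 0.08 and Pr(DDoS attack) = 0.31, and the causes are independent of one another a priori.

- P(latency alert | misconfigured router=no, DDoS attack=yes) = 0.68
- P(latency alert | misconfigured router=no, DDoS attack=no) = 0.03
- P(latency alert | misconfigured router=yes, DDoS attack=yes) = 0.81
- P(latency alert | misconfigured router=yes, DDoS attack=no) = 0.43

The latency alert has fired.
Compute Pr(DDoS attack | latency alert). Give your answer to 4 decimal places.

Weight on DDoS attack=true, given the evidence: 0.193936 + 0.020088 = 0.214024
Denominator P(latency alert): 0.03*0.92*0.69 + 0.68*0.92*0.31 + 0.43*0.08*0.69 + 0.81*0.08*0.31 = 0.256804
Posterior = 0.214024 / 0.256804 ≈ 0.8334

Pr(DDoS attack | latency alert) ≈ 0.8334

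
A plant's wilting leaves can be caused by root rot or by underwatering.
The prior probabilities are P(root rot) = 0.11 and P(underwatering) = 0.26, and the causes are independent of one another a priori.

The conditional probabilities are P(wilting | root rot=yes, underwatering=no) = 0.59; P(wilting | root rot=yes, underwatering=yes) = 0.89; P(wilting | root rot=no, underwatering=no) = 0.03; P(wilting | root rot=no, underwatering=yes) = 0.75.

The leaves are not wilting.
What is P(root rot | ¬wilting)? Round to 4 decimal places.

P(root rot | ¬wilting) ≈ 0.0498

For the numerator, keep only root rot=true terms: 0.033374 + 0.003146 = 0.036520
Denominator P(¬wilting): 0.97*0.89*0.74 + 0.25*0.89*0.26 + 0.41*0.11*0.74 + 0.11*0.11*0.26 = 0.733212
P(root rot | ¬wilting) = 0.036520/0.733212 ≈ 0.0498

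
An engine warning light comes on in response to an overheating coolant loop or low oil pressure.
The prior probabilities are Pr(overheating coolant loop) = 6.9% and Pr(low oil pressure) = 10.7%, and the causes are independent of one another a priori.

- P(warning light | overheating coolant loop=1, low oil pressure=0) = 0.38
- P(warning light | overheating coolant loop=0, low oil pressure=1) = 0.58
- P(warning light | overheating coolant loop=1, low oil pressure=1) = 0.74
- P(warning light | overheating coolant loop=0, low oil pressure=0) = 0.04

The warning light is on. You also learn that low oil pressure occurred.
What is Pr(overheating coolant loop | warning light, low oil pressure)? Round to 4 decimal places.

For the numerator, keep only overheating coolant loop=true terms: 0.74×0.069 = 0.051060
Denominator P(warning light | low oil pressure): 0.58×0.931 + 0.74×0.069 = 0.591040
P(overheating coolant loop | warning light, low oil pressure) = 0.051060/0.591040 ≈ 0.0864

Pr(overheating coolant loop | warning light, low oil pressure) ≈ 0.0864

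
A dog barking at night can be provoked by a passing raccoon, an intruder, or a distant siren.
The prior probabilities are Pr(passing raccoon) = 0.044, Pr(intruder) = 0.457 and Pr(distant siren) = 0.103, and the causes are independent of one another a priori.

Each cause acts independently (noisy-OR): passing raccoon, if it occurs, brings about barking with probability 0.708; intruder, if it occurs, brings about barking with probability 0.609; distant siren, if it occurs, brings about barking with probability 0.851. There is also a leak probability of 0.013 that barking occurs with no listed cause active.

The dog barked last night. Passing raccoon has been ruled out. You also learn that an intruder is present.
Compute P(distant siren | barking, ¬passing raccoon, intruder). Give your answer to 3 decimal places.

P(distant siren | barking, ¬passing raccoon, intruder) ≈ 0.150

Under noisy-OR, P(barking | causes) = 1 − (1−0.013)·∏(1−qᵢ) over the active causes.
For the numerator, keep only distant siren=true terms: 0.942498·0.103 = 0.097077
Normalizer over all consistent configurations: 0.614083·0.897 + 0.942498·0.103 = 0.647909
Posterior = 0.097077 / 0.647909 ≈ 0.150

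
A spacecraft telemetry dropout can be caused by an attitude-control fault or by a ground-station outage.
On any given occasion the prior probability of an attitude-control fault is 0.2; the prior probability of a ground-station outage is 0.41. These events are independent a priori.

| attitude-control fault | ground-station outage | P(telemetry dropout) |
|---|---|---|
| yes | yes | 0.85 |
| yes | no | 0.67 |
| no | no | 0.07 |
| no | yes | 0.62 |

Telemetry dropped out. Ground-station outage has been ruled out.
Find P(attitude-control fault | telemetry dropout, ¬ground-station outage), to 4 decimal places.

P(attitude-control fault | telemetry dropout, ¬ground-station outage) ≈ 0.7053

P(telemetry dropout | ¬ground-station outage) = 0.07×0.8 + 0.67×0.2 = 0.056000 + 0.134000 = 0.190000
Of this, 0.134000 comes from 0.67×0.2 (the attitude-control fault=true cases).
Hence the posterior is 0.134000/0.190000 ≈ 0.7053.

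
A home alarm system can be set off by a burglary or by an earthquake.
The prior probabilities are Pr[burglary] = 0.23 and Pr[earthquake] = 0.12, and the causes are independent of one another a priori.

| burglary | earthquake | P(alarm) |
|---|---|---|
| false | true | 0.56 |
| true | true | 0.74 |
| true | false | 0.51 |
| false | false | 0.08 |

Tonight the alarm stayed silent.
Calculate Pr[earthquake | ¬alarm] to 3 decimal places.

Pr[earthquake | ¬alarm] ≈ 0.062

P(¬alarm) = 0.92*0.77*0.88 + 0.44*0.77*0.12 + 0.49*0.23*0.88 + 0.26*0.23*0.12 = 0.623392 + 0.040656 + 0.099176 + 0.007176 = 0.770400
Of this, 0.047832 comes from 0.040656 + 0.007176 (the earthquake=true cases).
P(earthquake | ¬alarm) = 0.047832 / 0.770400 ≈ 0.062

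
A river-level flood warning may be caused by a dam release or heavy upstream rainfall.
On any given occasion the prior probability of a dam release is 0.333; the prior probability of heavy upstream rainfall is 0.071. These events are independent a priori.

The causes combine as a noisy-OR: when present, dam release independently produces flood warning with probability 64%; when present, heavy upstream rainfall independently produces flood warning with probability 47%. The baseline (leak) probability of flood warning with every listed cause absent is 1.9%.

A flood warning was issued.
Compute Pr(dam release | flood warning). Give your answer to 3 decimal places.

Pr(dam release | flood warning) ≈ 0.864

Under noisy-OR, P(flood warning | causes) = 1 − (1−0.019)·∏(1−qᵢ) over the active causes.
P(flood warning) = 0.019*0.667*0.929 + 0.48007*0.667*0.071 + 0.64684*0.333*0.929 + 0.812825*0.333*0.071 = 0.011773 + 0.022735 + 0.200104 + 0.019218 = 0.253830
Restricting to configurations with dam release present: 0.200104 + 0.019218 = 0.219322.
Hence the posterior is 0.219322/0.253830 ≈ 0.864.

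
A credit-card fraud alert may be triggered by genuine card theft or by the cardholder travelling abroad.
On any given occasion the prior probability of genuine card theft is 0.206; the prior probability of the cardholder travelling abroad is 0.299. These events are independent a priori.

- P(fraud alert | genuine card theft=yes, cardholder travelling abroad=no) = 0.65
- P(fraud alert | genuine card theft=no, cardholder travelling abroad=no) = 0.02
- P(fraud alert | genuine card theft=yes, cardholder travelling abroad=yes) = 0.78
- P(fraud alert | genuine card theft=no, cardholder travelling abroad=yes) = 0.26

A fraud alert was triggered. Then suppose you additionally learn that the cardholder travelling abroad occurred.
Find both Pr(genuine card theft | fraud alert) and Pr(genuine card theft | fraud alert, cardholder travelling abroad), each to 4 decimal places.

P(fraud alert) = 0.02*0.794*0.701 + 0.26*0.794*0.299 + 0.65*0.206*0.701 + 0.78*0.206*0.299 = 0.011132 + 0.061726 + 0.093864 + 0.048043 = 0.214765
Of this, 0.141907 comes from 0.093864 + 0.048043 (the genuine card theft=true cases).
Hence the posterior is 0.141907/0.214765 ≈ 0.6608.

With the extra evidence:
Sum P(fraud alert|·) weighted by the priors over both values of genuine card theft:
  P(fraud alert | cardholder travelling abroad) = 0.26·0.794 + 0.78·0.206
        = 0.206440 + 0.160680 = 0.367120
The terms with genuine card theft present sum to 0.160680, so
  P(genuine card theft | fraud alert, cardholder travelling abroad) = 0.160680 / 0.367120 ≈ 0.4377

Pr(genuine card theft | fraud alert) ≈ 0.6608; Pr(genuine card theft | fraud alert, cardholder travelling abroad) ≈ 0.4377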